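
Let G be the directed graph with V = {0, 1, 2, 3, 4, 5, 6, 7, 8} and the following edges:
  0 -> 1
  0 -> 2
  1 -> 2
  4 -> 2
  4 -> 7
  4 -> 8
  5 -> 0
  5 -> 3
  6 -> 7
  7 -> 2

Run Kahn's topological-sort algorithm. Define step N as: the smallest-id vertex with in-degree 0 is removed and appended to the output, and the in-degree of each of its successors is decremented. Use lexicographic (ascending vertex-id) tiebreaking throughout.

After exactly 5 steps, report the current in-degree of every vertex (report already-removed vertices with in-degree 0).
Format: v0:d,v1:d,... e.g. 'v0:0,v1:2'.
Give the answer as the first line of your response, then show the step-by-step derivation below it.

v0:0,v1:0,v2:1,v3:0,v4:0,v5:0,v6:0,v7:1,v8:0

step 1: output 4; order=[4]; indeg=(1,1,3,1,0,0,0,1,0)
step 2: output 5; order=[4,5]; indeg=(0,1,3,0,0,0,0,1,0)
step 3: output 0; order=[4,5,0]; indeg=(0,0,2,0,0,0,0,1,0)
step 4: output 1; order=[4,5,0,1]; indeg=(0,0,1,0,0,0,0,1,0)
step 5: output 3; order=[4,5,0,1,3]; indeg=(0,0,1,0,0,0,0,1,0)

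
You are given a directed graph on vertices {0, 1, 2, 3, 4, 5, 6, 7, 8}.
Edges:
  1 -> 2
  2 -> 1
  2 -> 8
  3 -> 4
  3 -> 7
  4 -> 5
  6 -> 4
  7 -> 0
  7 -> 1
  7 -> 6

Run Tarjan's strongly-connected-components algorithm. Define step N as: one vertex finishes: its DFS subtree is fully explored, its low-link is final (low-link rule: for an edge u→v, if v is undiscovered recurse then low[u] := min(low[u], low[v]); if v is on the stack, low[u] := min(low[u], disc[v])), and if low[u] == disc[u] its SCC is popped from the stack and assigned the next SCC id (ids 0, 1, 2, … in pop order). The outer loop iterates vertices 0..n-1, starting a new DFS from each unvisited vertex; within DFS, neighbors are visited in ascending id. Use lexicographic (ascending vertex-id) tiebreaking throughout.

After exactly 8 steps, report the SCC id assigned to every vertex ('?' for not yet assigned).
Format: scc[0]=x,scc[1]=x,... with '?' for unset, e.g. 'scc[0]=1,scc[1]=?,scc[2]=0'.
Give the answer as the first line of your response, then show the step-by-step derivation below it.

scc[0]=0,scc[1]=2,scc[2]=2,scc[3]=?,scc[4]=4,scc[5]=3,scc[6]=5,scc[7]=6,scc[8]=1

step 1: low=(low[0]=0,low[1]=?,low[2]=?,low[3]=?,low[4]=?,low[5]=?,low[6]=?,low[7]=?,low[8]=?); scc=(scc[0]=0,scc[1]=?,scc[2]=?,scc[3]=?,scc[4]=?,scc[5]=?,scc[6]=?,scc[7]=?,scc[8]=?)
step 2: low=(low[0]=0,low[1]=1,low[2]=1,low[3]=?,low[4]=?,low[5]=?,low[6]=?,low[7]=?,low[8]=3); scc=(scc[0]=0,scc[1]=?,scc[2]=?,scc[3]=?,scc[4]=?,scc[5]=?,scc[6]=?,scc[7]=?,scc[8]=1)
step 3: low=(low[0]=0,low[1]=1,low[2]=1,low[3]=?,low[4]=?,low[5]=?,low[6]=?,low[7]=?,low[8]=3); scc=(scc[0]=0,scc[1]=?,scc[2]=?,scc[3]=?,scc[4]=?,scc[5]=?,scc[6]=?,scc[7]=?,scc[8]=1)
step 4: low=(low[0]=0,low[1]=1,low[2]=1,low[3]=?,low[4]=?,low[5]=?,low[6]=?,low[7]=?,low[8]=3); scc=(scc[0]=0,scc[1]=2,scc[2]=2,scc[3]=?,scc[4]=?,scc[5]=?,scc[6]=?,scc[7]=?,scc[8]=1)
step 5: low=(low[0]=0,low[1]=1,low[2]=1,low[3]=4,low[4]=5,low[5]=6,low[6]=?,low[7]=?,low[8]=3); scc=(scc[0]=0,scc[1]=2,scc[2]=2,scc[3]=?,scc[4]=?,scc[5]=3,scc[6]=?,scc[7]=?,scc[8]=1)
step 6: low=(low[0]=0,low[1]=1,low[2]=1,low[3]=4,low[4]=5,low[5]=6,low[6]=?,low[7]=?,low[8]=3); scc=(scc[0]=0,scc[1]=2,scc[2]=2,scc[3]=?,scc[4]=4,scc[5]=3,scc[6]=?,scc[7]=?,scc[8]=1)
step 7: low=(low[0]=0,low[1]=1,low[2]=1,low[3]=4,low[4]=5,low[5]=6,low[6]=8,low[7]=7,low[8]=3); scc=(scc[0]=0,scc[1]=2,scc[2]=2,scc[3]=?,scc[4]=4,scc[5]=3,scc[6]=5,scc[7]=?,scc[8]=1)
step 8: low=(low[0]=0,low[1]=1,low[2]=1,low[3]=4,low[4]=5,low[5]=6,low[6]=8,low[7]=7,low[8]=3); scc=(scc[0]=0,scc[1]=2,scc[2]=2,scc[3]=?,scc[4]=4,scc[5]=3,scc[6]=5,scc[7]=6,scc[8]=1)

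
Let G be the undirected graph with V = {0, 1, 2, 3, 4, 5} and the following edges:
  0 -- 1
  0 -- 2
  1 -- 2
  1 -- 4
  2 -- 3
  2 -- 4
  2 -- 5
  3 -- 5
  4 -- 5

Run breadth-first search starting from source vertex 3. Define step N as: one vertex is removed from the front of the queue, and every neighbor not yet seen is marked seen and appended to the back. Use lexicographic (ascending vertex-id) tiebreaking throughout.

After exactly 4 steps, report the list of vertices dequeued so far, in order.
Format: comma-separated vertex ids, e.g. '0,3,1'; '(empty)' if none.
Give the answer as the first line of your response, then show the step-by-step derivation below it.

3,2,5,0

step 1: dequeue 3; queue=[2,5]; order=3
step 2: dequeue 2; queue=[5,0,1,4]; order=3,2
step 3: dequeue 5; queue=[0,1,4]; order=3,2,5
step 4: dequeue 0; queue=[1,4]; order=3,2,5,0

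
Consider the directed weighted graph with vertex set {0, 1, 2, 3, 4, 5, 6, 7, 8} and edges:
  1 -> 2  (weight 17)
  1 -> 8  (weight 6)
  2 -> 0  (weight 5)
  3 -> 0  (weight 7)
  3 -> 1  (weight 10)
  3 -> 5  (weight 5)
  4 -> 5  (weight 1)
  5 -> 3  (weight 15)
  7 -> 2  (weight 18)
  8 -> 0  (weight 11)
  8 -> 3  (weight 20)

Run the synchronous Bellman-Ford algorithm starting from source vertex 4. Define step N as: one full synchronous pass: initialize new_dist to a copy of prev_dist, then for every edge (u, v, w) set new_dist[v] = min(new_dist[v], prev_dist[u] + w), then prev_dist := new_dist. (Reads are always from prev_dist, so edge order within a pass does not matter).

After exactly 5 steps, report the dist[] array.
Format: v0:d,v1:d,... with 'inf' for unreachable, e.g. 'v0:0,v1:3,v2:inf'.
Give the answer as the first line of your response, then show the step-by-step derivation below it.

v0:23,v1:26,v2:43,v3:16,v4:0,v5:1,v6:inf,v7:inf,v8:32

step 1: dist = v0:inf,v1:inf,v2:inf,v3:inf,v4:0,v5:1,v6:inf,v7:inf,v8:inf
step 2: dist = v0:inf,v1:inf,v2:inf,v3:16,v4:0,v5:1,v6:inf,v7:inf,v8:inf
step 3: dist = v0:23,v1:26,v2:inf,v3:16,v4:0,v5:1,v6:inf,v7:inf,v8:inf
step 4: dist = v0:23,v1:26,v2:43,v3:16,v4:0,v5:1,v6:inf,v7:inf,v8:32
step 5: dist = v0:23,v1:26,v2:43,v3:16,v4:0,v5:1,v6:inf,v7:inf,v8:32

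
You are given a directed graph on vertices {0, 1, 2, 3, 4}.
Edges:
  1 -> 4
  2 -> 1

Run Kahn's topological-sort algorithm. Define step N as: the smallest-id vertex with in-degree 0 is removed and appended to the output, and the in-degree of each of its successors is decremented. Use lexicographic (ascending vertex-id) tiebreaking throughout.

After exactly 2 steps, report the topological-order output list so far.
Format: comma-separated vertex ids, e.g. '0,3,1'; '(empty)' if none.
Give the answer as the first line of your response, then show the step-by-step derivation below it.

0,2

step 1: output 0; order=[0]; indeg=(0,1,0,0,1)
step 2: output 2; order=[0,2]; indeg=(0,0,0,0,1)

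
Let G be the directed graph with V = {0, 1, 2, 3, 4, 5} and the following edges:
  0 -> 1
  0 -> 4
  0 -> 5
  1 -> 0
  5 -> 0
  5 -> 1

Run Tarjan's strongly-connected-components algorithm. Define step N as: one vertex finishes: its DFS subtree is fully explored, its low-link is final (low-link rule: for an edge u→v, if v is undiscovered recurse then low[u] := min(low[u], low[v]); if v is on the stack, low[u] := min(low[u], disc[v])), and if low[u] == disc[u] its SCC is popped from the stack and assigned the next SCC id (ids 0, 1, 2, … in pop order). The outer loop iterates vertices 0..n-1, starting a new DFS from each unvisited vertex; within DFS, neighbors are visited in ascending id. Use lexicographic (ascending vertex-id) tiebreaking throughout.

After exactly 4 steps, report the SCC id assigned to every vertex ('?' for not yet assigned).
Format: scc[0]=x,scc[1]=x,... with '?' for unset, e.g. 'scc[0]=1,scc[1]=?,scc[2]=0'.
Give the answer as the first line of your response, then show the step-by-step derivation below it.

scc[0]=1,scc[1]=1,scc[2]=?,scc[3]=?,scc[4]=0,scc[5]=1

step 1: low=(low[0]=0,low[1]=0,low[2]=?,low[3]=?,low[4]=?,low[5]=?); scc=(scc[0]=?,scc[1]=?,scc[2]=?,scc[3]=?,scc[4]=?,scc[5]=?)
step 2: low=(low[0]=0,low[1]=0,low[2]=?,low[3]=?,low[4]=2,low[5]=?); scc=(scc[0]=?,scc[1]=?,scc[2]=?,scc[3]=?,scc[4]=0,scc[5]=?)
step 3: low=(low[0]=0,low[1]=0,low[2]=?,low[3]=?,low[4]=2,low[5]=0); scc=(scc[0]=?,scc[1]=?,scc[2]=?,scc[3]=?,scc[4]=0,scc[5]=?)
step 4: low=(low[0]=0,low[1]=0,low[2]=?,low[3]=?,low[4]=2,low[5]=0); scc=(scc[0]=1,scc[1]=1,scc[2]=?,scc[3]=?,scc[4]=0,scc[5]=1)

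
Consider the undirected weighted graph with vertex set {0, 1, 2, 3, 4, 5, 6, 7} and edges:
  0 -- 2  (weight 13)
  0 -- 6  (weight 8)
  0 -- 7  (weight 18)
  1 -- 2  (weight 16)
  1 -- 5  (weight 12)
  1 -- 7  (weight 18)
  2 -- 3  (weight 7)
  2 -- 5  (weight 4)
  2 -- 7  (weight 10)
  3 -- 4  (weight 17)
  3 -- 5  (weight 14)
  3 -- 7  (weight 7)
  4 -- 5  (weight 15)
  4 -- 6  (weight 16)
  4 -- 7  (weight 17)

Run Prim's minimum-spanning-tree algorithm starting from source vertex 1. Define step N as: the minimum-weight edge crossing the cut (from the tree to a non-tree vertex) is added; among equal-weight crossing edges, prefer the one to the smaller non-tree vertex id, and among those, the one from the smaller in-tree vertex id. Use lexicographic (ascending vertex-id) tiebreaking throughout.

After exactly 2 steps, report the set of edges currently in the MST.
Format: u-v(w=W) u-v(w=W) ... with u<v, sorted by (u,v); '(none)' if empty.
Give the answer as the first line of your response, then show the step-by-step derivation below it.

1-5(w=12) 2-5(w=4)

step 1: add edge 1-5 (w=12); MST = {1-5(w=12)}
step 2: add edge 2-5 (w=4); MST = {1-5(w=12) 2-5(w=4)}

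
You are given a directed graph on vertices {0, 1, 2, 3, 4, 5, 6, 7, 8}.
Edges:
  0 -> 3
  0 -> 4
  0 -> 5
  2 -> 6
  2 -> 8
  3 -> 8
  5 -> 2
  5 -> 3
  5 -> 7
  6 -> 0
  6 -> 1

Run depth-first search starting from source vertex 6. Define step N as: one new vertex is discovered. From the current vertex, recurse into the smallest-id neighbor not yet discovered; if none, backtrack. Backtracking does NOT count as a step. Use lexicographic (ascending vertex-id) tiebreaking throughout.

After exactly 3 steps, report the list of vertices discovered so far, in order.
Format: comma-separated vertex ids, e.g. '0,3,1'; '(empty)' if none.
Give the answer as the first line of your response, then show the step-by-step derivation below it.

6,0,3

step 1: discover 6; path=6; order=6
step 2: discover 0; path=6>0; order=6,0
step 3: discover 3; path=6>0>3; order=6,0,3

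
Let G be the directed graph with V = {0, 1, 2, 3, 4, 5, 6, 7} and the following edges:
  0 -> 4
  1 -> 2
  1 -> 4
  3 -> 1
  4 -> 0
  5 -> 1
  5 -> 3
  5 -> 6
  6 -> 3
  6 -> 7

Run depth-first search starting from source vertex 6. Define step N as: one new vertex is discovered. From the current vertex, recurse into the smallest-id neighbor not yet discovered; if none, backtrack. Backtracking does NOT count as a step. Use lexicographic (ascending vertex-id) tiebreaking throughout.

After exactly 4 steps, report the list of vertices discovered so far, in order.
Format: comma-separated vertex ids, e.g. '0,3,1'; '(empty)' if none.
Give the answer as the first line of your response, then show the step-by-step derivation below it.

6,3,1,2

step 1: discover 6; path=6; order=6
step 2: discover 3; path=6>3; order=6,3
step 3: discover 1; path=6>3>1; order=6,3,1
step 4: discover 2; path=6>3>1>2; order=6,3,1,2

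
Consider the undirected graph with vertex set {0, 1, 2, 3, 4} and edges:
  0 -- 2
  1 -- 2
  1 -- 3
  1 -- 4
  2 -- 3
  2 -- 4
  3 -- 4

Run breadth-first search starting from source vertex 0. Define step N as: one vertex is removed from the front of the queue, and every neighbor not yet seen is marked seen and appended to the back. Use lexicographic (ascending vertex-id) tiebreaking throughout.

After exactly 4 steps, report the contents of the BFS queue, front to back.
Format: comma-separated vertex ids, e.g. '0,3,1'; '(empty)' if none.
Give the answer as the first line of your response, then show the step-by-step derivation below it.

4

step 1: dequeue 0; queue=[2]; order=0
step 2: dequeue 2; queue=[1,3,4]; order=0,2
step 3: dequeue 1; queue=[3,4]; order=0,2,1
step 4: dequeue 3; queue=[4]; order=0,2,1,3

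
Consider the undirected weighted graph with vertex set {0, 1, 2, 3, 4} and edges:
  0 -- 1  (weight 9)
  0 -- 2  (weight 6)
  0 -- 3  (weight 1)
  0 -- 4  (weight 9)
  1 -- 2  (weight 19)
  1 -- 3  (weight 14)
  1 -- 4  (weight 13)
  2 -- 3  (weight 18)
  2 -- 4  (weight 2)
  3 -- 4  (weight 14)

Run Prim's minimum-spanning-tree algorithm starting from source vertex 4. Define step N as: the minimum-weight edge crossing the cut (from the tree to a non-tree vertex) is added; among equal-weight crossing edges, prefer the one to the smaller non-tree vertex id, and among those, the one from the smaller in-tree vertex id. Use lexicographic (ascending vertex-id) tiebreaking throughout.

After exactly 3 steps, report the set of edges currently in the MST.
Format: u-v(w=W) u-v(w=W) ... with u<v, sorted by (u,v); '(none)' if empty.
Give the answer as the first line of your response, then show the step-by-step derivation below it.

0-2(w=6) 0-3(w=1) 2-4(w=2)

step 1: add edge 2-4 (w=2); MST = {2-4(w=2)}
step 2: add edge 0-2 (w=6); MST = {0-2(w=6) 2-4(w=2)}
step 3: add edge 0-3 (w=1); MST = {0-2(w=6) 0-3(w=1) 2-4(w=2)}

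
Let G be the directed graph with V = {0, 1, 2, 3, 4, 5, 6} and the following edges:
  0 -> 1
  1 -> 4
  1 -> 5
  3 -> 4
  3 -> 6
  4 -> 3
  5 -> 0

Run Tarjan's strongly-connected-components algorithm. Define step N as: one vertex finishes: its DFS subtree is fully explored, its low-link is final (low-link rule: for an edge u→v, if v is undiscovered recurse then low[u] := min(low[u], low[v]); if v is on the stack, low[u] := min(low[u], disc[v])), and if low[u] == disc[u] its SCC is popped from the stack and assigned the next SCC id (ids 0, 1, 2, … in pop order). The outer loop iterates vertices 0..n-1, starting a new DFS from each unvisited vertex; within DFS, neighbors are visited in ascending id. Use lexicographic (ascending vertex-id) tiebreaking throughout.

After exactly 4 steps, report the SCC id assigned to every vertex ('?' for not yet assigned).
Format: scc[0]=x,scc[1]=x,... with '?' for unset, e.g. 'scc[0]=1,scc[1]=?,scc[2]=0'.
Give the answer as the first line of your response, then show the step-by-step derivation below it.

scc[0]=?,scc[1]=?,scc[2]=?,scc[3]=1,scc[4]=1,scc[5]=?,scc[6]=0

step 1: low=(low[0]=0,low[1]=1,low[2]=?,low[3]=2,low[4]=2,low[5]=?,low[6]=4); scc=(scc[0]=?,scc[1]=?,scc[2]=?,scc[3]=?,scc[4]=?,scc[5]=?,scc[6]=0)
step 2: low=(low[0]=0,low[1]=1,low[2]=?,low[3]=2,low[4]=2,low[5]=?,low[6]=4); scc=(scc[0]=?,scc[1]=?,scc[2]=?,scc[3]=?,scc[4]=?,scc[5]=?,scc[6]=0)
step 3: low=(low[0]=0,low[1]=1,low[2]=?,low[3]=2,low[4]=2,low[5]=?,low[6]=4); scc=(scc[0]=?,scc[1]=?,scc[2]=?,scc[3]=1,scc[4]=1,scc[5]=?,scc[6]=0)
step 4: low=(low[0]=0,low[1]=1,low[2]=?,low[3]=2,low[4]=2,low[5]=0,low[6]=4); scc=(scc[0]=?,scc[1]=?,scc[2]=?,scc[3]=1,scc[4]=1,scc[5]=?,scc[6]=0)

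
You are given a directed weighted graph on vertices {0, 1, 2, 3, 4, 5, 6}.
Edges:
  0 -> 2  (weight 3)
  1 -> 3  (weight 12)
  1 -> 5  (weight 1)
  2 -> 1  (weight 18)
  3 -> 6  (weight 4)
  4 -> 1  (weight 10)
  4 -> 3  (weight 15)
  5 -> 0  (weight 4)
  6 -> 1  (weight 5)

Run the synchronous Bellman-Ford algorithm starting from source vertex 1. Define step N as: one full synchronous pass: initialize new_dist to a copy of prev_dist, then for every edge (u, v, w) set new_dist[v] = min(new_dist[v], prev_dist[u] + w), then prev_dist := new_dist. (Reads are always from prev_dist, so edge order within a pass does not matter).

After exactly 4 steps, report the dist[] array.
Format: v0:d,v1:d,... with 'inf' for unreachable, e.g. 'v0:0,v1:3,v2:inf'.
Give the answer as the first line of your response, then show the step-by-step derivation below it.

v0:5,v1:0,v2:8,v3:12,v4:inf,v5:1,v6:16

step 1: dist = v0:inf,v1:0,v2:inf,v3:12,v4:inf,v5:1,v6:inf
step 2: dist = v0:5,v1:0,v2:inf,v3:12,v4:inf,v5:1,v6:16
step 3: dist = v0:5,v1:0,v2:8,v3:12,v4:inf,v5:1,v6:16
step 4: dist = v0:5,v1:0,v2:8,v3:12,v4:inf,v5:1,v6:16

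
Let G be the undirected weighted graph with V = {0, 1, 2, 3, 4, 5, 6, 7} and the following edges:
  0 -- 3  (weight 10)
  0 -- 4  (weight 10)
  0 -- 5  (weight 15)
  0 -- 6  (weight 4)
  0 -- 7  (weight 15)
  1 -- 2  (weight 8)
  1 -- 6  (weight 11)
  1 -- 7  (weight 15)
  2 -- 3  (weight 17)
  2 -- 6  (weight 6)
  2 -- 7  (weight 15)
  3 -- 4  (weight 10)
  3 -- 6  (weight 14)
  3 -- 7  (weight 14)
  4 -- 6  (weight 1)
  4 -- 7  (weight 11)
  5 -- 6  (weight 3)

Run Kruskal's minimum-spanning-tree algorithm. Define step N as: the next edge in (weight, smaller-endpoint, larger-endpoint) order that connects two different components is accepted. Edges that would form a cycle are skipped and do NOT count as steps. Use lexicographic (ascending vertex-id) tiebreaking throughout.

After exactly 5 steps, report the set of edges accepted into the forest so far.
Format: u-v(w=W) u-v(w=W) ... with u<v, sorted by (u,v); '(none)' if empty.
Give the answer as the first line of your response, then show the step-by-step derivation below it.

0-6(w=4) 1-2(w=8) 2-6(w=6) 4-6(w=1) 5-6(w=3)

step 1: add edge 4-6 (w=1); MST = {4-6(w=1)}
step 2: add edge 5-6 (w=3); MST = {4-6(w=1) 5-6(w=3)}
step 3: add edge 0-6 (w=4); MST = {0-6(w=4) 4-6(w=1) 5-6(w=3)}
step 4: add edge 2-6 (w=6); MST = {0-6(w=4) 2-6(w=6) 4-6(w=1) 5-6(w=3)}
step 5: add edge 1-2 (w=8); MST = {0-6(w=4) 1-2(w=8) 2-6(w=6) 4-6(w=1) 5-6(w=3)}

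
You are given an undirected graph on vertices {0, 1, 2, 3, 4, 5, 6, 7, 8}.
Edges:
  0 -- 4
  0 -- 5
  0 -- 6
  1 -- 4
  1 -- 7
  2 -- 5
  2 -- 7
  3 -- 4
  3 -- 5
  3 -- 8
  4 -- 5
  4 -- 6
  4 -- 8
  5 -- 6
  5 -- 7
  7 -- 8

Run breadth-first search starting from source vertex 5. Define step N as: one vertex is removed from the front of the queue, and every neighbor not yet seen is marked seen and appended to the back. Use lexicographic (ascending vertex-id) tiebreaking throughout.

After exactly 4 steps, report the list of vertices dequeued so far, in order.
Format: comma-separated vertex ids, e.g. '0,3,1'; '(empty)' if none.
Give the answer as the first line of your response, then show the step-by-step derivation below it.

5,0,2,3

step 1: dequeue 5; queue=[0,2,3,4,6,7]; order=5
step 2: dequeue 0; queue=[2,3,4,6,7]; order=5,0
step 3: dequeue 2; queue=[3,4,6,7]; order=5,0,2
step 4: dequeue 3; queue=[4,6,7,8]; order=5,0,2,3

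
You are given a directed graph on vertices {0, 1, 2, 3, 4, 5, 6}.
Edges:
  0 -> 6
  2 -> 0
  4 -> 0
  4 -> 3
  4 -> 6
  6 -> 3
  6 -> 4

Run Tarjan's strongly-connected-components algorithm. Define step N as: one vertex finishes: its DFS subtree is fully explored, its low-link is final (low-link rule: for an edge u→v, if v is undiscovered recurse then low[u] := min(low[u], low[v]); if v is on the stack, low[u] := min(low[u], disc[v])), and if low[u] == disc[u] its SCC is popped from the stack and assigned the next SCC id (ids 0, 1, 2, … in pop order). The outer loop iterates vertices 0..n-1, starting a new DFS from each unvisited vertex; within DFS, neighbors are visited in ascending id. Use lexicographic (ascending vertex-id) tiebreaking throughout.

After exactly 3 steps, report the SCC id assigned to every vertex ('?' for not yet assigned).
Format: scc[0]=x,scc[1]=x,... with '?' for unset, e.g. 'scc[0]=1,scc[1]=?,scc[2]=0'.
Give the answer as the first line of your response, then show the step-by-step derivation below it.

scc[0]=?,scc[1]=?,scc[2]=?,scc[3]=0,scc[4]=?,scc[5]=?,scc[6]=?

step 1: low=(low[0]=0,low[1]=?,low[2]=?,low[3]=2,low[4]=?,low[5]=?,low[6]=1); scc=(scc[0]=?,scc[1]=?,scc[2]=?,scc[3]=0,scc[4]=?,scc[5]=?,scc[6]=?)
step 2: low=(low[0]=0,low[1]=?,low[2]=?,low[3]=2,low[4]=0,low[5]=?,low[6]=1); scc=(scc[0]=?,scc[1]=?,scc[2]=?,scc[3]=0,scc[4]=?,scc[5]=?,scc[6]=?)
step 3: low=(low[0]=0,low[1]=?,low[2]=?,low[3]=2,low[4]=0,low[5]=?,low[6]=0); scc=(scc[0]=?,scc[1]=?,scc[2]=?,scc[3]=0,scc[4]=?,scc[5]=?,scc[6]=?)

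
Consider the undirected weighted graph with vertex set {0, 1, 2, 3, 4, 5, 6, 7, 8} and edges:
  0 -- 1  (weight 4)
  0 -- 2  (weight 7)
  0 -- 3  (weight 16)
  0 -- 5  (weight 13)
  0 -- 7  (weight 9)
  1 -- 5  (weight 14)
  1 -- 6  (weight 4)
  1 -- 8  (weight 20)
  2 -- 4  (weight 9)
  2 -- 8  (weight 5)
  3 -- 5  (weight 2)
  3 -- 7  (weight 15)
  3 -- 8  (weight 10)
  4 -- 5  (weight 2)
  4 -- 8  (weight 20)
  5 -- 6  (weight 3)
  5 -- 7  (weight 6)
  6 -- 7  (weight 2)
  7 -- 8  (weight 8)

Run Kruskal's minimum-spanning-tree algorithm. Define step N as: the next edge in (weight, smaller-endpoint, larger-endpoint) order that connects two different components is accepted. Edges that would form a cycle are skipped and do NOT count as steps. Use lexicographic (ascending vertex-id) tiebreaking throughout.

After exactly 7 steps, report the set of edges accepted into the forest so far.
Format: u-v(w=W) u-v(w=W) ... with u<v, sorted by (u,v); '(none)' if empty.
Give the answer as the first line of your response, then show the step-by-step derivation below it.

0-1(w=4) 1-6(w=4) 2-8(w=5) 3-5(w=2) 4-5(w=2) 5-6(w=3) 6-7(w=2)

step 1: add edge 3-5 (w=2); MST = {3-5(w=2)}
step 2: add edge 4-5 (w=2); MST = {3-5(w=2) 4-5(w=2)}
step 3: add edge 6-7 (w=2); MST = {3-5(w=2) 4-5(w=2) 6-7(w=2)}
step 4: add edge 5-6 (w=3); MST = {3-5(w=2) 4-5(w=2) 5-6(w=3) 6-7(w=2)}
step 5: add edge 0-1 (w=4); MST = {0-1(w=4) 3-5(w=2) 4-5(w=2) 5-6(w=3) 6-7(w=2)}
step 6: add edge 1-6 (w=4); MST = {0-1(w=4) 1-6(w=4) 3-5(w=2) 4-5(w=2) 5-6(w=3) 6-7(w=2)}
step 7: add edge 2-8 (w=5); MST = {0-1(w=4) 1-6(w=4) 2-8(w=5) 3-5(w=2) 4-5(w=2) 5-6(w=3) 6-7(w=2)}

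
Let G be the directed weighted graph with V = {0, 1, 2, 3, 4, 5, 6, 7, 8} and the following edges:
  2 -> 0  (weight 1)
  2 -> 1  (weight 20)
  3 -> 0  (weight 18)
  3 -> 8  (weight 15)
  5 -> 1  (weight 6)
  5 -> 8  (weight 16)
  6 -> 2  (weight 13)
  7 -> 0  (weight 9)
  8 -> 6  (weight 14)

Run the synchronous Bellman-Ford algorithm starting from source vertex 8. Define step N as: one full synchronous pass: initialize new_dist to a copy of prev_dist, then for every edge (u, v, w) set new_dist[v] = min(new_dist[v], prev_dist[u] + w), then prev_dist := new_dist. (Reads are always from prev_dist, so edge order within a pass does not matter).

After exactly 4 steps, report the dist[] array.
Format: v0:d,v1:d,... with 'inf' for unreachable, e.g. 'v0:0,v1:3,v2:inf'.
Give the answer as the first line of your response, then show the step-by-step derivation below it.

v0:28,v1:47,v2:27,v3:inf,v4:inf,v5:inf,v6:14,v7:inf,v8:0

step 1: dist = v0:inf,v1:inf,v2:inf,v3:inf,v4:inf,v5:inf,v6:14,v7:inf,v8:0
step 2: dist = v0:inf,v1:inf,v2:27,v3:inf,v4:inf,v5:inf,v6:14,v7:inf,v8:0
step 3: dist = v0:28,v1:47,v2:27,v3:inf,v4:inf,v5:inf,v6:14,v7:inf,v8:0
step 4: dist = v0:28,v1:47,v2:27,v3:inf,v4:inf,v5:inf,v6:14,v7:inf,v8:0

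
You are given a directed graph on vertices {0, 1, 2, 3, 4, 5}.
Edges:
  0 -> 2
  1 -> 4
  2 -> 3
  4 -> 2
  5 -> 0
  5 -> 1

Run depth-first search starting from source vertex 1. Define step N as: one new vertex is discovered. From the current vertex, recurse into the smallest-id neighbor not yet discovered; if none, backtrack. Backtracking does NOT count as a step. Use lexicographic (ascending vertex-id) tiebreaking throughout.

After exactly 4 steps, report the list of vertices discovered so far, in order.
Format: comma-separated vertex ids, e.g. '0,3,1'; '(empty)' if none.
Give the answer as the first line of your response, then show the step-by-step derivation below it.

1,4,2,3

step 1: discover 1; path=1; order=1
step 2: discover 4; path=1>4; order=1,4
step 3: discover 2; path=1>4>2; order=1,4,2
step 4: discover 3; path=1>4>2>3; order=1,4,2,3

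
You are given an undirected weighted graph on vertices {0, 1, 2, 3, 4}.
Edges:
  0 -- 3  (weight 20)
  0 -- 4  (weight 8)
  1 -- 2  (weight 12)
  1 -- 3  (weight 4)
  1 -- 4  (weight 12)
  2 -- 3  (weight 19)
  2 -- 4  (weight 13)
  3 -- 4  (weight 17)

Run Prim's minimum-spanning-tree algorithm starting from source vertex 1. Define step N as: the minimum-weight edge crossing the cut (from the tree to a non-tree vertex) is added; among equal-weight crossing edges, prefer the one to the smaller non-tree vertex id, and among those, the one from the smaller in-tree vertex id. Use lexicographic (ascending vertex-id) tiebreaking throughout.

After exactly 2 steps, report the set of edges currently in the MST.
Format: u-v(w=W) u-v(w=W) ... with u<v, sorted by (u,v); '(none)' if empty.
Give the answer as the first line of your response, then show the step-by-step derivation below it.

1-2(w=12) 1-3(w=4)

step 1: add edge 1-3 (w=4); MST = {1-3(w=4)}
step 2: add edge 1-2 (w=12); MST = {1-2(w=12) 1-3(w=4)}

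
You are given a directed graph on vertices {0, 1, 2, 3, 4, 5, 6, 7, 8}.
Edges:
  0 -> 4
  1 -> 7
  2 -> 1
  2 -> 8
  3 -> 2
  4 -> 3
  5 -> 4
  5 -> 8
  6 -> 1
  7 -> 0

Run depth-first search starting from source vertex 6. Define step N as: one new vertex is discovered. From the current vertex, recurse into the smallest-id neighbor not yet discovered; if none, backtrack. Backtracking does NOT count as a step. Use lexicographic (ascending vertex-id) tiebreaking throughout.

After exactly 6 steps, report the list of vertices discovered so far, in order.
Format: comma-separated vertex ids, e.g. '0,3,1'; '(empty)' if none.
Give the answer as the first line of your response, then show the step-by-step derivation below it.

6,1,7,0,4,3

step 1: discover 6; path=6; order=6
step 2: discover 1; path=6>1; order=6,1
step 3: discover 7; path=6>1>7; order=6,1,7
step 4: discover 0; path=6>1>7>0; order=6,1,7,0
step 5: discover 4; path=6>1>7>0>4; order=6,1,7,0,4
step 6: discover 3; path=6>1>7>0>4>3; order=6,1,7,0,4,3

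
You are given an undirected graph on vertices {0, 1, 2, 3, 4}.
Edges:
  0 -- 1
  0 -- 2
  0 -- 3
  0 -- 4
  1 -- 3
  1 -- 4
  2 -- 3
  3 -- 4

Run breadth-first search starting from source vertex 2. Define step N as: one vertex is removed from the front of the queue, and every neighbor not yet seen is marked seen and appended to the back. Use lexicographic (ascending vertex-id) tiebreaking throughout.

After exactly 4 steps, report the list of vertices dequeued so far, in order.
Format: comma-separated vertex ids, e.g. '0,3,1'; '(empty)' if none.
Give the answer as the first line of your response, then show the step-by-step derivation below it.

2,0,3,1

step 1: dequeue 2; queue=[0,3]; order=2
step 2: dequeue 0; queue=[3,1,4]; order=2,0
step 3: dequeue 3; queue=[1,4]; order=2,0,3
step 4: dequeue 1; queue=[4]; order=2,0,3,1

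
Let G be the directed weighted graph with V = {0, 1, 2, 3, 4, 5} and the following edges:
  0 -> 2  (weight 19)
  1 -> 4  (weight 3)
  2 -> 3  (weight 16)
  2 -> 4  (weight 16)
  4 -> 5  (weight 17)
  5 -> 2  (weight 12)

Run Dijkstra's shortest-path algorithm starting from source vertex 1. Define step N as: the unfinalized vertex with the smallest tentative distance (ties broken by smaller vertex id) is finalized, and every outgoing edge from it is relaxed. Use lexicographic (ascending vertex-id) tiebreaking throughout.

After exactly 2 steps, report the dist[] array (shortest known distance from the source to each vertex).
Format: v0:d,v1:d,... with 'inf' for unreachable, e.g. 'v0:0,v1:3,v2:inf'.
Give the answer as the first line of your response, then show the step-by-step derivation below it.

v0:inf,v1:0,v2:inf,v3:inf,v4:3,v5:20

step 1: dist = v0:inf,v1:0,v2:inf,v3:inf,v4:3,v5:inf
step 2: dist = v0:inf,v1:0,v2:inf,v3:inf,v4:3,v5:20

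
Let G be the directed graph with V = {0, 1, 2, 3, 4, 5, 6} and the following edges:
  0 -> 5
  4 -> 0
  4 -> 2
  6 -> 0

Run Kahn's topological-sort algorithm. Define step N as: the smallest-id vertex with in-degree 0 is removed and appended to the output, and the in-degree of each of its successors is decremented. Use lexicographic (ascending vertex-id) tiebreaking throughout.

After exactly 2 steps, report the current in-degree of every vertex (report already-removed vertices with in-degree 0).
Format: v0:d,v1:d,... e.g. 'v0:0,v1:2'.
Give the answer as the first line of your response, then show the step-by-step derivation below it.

v0:2,v1:0,v2:1,v3:0,v4:0,v5:1,v6:0

step 1: output 1; order=[1]; indeg=(2,0,1,0,0,1,0)
step 2: output 3; order=[1,3]; indeg=(2,0,1,0,0,1,0)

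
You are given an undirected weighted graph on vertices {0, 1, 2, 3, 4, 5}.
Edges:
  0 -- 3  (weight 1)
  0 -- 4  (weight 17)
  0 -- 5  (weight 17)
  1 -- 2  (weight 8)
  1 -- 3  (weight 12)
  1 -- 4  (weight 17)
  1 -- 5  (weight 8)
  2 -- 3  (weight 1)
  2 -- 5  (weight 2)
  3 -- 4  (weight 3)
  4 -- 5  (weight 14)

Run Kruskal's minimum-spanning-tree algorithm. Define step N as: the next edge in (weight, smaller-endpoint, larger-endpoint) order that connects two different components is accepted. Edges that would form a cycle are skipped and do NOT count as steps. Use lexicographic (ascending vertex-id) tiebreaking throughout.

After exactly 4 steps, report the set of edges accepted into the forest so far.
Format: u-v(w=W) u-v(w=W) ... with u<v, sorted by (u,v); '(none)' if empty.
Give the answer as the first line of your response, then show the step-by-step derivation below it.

0-3(w=1) 2-3(w=1) 2-5(w=2) 3-4(w=3)

step 1: add edge 0-3 (w=1); MST = {0-3(w=1)}
step 2: add edge 2-3 (w=1); MST = {0-3(w=1) 2-3(w=1)}
step 3: add edge 2-5 (w=2); MST = {0-3(w=1) 2-3(w=1) 2-5(w=2)}
step 4: add edge 3-4 (w=3); MST = {0-3(w=1) 2-3(w=1) 2-5(w=2) 3-4(w=3)}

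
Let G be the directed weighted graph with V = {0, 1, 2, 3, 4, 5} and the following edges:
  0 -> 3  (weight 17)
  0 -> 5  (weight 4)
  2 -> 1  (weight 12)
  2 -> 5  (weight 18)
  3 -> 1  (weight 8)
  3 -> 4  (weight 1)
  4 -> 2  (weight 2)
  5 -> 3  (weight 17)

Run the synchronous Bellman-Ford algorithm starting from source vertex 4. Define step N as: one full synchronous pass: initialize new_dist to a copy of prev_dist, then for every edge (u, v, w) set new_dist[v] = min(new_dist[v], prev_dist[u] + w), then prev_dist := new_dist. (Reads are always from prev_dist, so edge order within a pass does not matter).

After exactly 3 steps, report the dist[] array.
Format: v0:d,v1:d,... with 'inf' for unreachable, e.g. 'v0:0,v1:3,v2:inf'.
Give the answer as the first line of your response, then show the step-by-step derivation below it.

v0:inf,v1:14,v2:2,v3:37,v4:0,v5:20

step 1: dist = v0:inf,v1:inf,v2:2,v3:inf,v4:0,v5:inf
step 2: dist = v0:inf,v1:14,v2:2,v3:inf,v4:0,v5:20
step 3: dist = v0:inf,v1:14,v2:2,v3:37,v4:0,v5:20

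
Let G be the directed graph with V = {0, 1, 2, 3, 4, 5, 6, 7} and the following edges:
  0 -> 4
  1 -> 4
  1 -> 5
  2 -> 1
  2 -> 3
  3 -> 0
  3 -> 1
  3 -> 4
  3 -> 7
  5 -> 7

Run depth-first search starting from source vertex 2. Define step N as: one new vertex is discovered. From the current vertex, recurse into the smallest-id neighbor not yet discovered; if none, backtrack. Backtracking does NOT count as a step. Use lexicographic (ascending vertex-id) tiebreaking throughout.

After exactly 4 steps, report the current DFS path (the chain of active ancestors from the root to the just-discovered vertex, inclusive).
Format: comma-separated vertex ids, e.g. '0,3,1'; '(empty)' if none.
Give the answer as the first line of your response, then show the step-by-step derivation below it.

2,1,5

step 1: discover 2; path=2; order=2
step 2: discover 1; path=2>1; order=2,1
step 3: discover 4; path=2>1>4; order=2,1,4
step 4: discover 5; path=2>1>5; order=2,1,4,5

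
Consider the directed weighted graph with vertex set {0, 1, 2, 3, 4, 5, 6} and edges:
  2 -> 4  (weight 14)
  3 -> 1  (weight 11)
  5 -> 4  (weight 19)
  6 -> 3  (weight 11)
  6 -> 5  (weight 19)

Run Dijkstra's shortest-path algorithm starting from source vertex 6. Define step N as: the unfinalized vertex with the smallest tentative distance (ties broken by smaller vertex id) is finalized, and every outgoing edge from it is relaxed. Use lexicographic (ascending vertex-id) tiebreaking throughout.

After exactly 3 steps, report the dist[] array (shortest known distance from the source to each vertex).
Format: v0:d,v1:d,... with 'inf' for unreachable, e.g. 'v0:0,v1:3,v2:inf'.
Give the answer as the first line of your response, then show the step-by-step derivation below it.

v0:inf,v1:22,v2:inf,v3:11,v4:38,v5:19,v6:0

step 1: dist = v0:inf,v1:inf,v2:inf,v3:11,v4:inf,v5:19,v6:0
step 2: dist = v0:inf,v1:22,v2:inf,v3:11,v4:inf,v5:19,v6:0
step 3: dist = v0:inf,v1:22,v2:inf,v3:11,v4:38,v5:19,v6:0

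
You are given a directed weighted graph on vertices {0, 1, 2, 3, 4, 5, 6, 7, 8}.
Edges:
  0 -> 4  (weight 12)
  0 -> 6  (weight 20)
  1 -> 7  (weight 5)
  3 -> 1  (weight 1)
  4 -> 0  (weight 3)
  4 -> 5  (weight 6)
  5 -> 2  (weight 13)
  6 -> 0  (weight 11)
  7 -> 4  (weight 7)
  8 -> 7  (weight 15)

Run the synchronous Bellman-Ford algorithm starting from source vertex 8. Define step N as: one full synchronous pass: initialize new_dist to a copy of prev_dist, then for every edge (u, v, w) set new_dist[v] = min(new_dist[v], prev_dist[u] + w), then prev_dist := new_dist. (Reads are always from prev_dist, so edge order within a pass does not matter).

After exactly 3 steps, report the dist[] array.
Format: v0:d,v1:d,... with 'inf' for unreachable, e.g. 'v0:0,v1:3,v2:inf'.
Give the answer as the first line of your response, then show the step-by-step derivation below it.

v0:25,v1:inf,v2:inf,v3:inf,v4:22,v5:28,v6:inf,v7:15,v8:0

step 1: dist = v0:inf,v1:inf,v2:inf,v3:inf,v4:inf,v5:inf,v6:inf,v7:15,v8:0
step 2: dist = v0:inf,v1:inf,v2:inf,v3:inf,v4:22,v5:inf,v6:inf,v7:15,v8:0
step 3: dist = v0:25,v1:inf,v2:inf,v3:inf,v4:22,v5:28,v6:inf,v7:15,v8:0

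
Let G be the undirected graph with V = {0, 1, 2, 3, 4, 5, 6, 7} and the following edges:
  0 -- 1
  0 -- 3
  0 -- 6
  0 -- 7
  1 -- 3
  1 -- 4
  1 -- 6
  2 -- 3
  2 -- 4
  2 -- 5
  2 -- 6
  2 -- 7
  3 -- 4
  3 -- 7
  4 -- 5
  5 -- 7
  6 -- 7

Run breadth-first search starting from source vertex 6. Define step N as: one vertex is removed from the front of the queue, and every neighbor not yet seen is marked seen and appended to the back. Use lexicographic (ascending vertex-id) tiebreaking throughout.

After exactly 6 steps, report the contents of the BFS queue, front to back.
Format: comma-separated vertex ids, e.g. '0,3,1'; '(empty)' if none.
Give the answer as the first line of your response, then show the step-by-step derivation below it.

4,5

step 1: dequeue 6; queue=[0,1,2,7]; order=6
step 2: dequeue 0; queue=[1,2,7,3]; order=6,0
step 3: dequeue 1; queue=[2,7,3,4]; order=6,0,1
step 4: dequeue 2; queue=[7,3,4,5]; order=6,0,1,2
step 5: dequeue 7; queue=[3,4,5]; order=6,0,1,2,7
step 6: dequeue 3; queue=[4,5]; order=6,0,1,2,7,3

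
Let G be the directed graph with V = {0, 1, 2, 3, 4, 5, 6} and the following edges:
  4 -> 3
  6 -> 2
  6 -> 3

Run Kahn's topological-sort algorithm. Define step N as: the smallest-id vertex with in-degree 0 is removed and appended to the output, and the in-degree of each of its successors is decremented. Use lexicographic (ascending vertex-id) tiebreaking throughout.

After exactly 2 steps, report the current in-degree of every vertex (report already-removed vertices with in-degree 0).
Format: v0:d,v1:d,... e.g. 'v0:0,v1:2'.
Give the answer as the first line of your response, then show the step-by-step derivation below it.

v0:0,v1:0,v2:1,v3:2,v4:0,v5:0,v6:0

step 1: output 0; order=[0]; indeg=(0,0,1,2,0,0,0)
step 2: output 1; order=[0,1]; indeg=(0,0,1,2,0,0,0)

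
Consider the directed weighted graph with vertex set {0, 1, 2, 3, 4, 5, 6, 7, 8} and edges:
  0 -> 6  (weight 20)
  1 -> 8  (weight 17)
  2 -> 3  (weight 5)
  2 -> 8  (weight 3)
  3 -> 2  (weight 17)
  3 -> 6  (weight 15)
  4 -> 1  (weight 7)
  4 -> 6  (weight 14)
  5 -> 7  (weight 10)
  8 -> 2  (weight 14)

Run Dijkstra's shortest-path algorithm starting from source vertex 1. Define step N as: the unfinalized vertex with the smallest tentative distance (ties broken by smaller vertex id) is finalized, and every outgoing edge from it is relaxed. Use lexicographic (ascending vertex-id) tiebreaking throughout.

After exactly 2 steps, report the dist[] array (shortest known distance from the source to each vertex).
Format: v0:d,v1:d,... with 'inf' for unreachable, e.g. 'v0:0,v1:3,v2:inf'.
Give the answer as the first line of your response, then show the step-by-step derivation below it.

v0:inf,v1:0,v2:31,v3:inf,v4:inf,v5:inf,v6:inf,v7:inf,v8:17

step 1: dist = v0:inf,v1:0,v2:inf,v3:inf,v4:inf,v5:inf,v6:inf,v7:inf,v8:17
step 2: dist = v0:inf,v1:0,v2:31,v3:inf,v4:inf,v5:inf,v6:inf,v7:inf,v8:17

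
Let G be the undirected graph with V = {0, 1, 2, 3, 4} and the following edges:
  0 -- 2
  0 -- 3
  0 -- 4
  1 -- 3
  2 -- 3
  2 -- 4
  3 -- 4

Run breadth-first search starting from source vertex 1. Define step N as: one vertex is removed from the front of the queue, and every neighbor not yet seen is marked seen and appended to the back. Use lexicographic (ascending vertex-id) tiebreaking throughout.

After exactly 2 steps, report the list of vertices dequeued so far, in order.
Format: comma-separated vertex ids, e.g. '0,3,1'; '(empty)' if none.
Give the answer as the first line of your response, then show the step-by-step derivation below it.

1,3

step 1: dequeue 1; queue=[3]; order=1
step 2: dequeue 3; queue=[0,2,4]; order=1,3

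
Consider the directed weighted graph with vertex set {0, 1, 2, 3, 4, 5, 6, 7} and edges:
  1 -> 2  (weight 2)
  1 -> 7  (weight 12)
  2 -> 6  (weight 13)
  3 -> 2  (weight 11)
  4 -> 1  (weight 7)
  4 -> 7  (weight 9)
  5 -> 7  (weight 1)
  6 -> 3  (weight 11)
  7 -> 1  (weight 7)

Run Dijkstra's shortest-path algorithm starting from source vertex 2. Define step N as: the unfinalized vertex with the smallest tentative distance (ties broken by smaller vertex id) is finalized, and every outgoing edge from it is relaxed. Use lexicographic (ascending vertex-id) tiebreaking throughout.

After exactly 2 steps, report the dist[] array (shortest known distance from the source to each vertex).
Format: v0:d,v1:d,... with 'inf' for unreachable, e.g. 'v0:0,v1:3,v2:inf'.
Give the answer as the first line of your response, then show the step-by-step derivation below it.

v0:inf,v1:inf,v2:0,v3:24,v4:inf,v5:inf,v6:13,v7:inf

step 1: dist = v0:inf,v1:inf,v2:0,v3:inf,v4:inf,v5:inf,v6:13,v7:inf
step 2: dist = v0:inf,v1:inf,v2:0,v3:24,v4:inf,v5:inf,v6:13,v7:inf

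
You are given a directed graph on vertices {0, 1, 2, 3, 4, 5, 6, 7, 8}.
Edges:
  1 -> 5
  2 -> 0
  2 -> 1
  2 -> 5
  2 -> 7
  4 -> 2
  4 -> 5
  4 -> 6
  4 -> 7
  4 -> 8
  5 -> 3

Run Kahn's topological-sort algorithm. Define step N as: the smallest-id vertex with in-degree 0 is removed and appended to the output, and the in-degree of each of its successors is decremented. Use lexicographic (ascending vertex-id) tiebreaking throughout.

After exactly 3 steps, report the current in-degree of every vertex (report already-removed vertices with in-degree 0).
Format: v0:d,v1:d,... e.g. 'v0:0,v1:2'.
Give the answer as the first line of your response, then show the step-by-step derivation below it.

v0:0,v1:0,v2:0,v3:1,v4:0,v5:1,v6:0,v7:0,v8:0

step 1: output 4; order=[4]; indeg=(1,1,0,1,0,2,0,1,0)
step 2: output 2; order=[4,2]; indeg=(0,0,0,1,0,1,0,0,0)
step 3: output 0; order=[4,2,0]; indeg=(0,0,0,1,0,1,0,0,0)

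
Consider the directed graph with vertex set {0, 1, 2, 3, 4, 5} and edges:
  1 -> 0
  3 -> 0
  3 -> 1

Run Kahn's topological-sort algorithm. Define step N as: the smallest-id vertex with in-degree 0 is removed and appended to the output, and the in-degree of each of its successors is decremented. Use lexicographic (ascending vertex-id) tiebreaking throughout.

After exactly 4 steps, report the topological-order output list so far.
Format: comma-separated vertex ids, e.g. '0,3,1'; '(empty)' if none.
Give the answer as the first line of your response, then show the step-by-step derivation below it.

2,3,1,0

step 1: output 2; order=[2]; indeg=(2,1,0,0,0,0)
step 2: output 3; order=[2,3]; indeg=(1,0,0,0,0,0)
step 3: output 1; order=[2,3,1]; indeg=(0,0,0,0,0,0)
step 4: output 0; order=[2,3,1,0]; indeg=(0,0,0,0,0,0)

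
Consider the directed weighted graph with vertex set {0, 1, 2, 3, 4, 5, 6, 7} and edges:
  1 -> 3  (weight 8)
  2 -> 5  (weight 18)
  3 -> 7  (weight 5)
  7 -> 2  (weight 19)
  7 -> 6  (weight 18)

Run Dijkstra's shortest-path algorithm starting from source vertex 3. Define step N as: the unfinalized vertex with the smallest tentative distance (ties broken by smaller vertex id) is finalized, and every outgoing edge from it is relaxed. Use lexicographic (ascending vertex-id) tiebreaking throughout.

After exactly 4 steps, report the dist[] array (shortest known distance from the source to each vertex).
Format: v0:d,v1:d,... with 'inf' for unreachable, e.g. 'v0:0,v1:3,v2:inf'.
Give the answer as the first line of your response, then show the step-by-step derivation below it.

v0:inf,v1:inf,v2:24,v3:0,v4:inf,v5:42,v6:23,v7:5

step 1: dist = v0:inf,v1:inf,v2:inf,v3:0,v4:inf,v5:inf,v6:inf,v7:5
step 2: dist = v0:inf,v1:inf,v2:24,v3:0,v4:inf,v5:inf,v6:23,v7:5
step 3: dist = v0:inf,v1:inf,v2:24,v3:0,v4:inf,v5:inf,v6:23,v7:5
step 4: dist = v0:inf,v1:inf,v2:24,v3:0,v4:inf,v5:42,v6:23,v7:5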